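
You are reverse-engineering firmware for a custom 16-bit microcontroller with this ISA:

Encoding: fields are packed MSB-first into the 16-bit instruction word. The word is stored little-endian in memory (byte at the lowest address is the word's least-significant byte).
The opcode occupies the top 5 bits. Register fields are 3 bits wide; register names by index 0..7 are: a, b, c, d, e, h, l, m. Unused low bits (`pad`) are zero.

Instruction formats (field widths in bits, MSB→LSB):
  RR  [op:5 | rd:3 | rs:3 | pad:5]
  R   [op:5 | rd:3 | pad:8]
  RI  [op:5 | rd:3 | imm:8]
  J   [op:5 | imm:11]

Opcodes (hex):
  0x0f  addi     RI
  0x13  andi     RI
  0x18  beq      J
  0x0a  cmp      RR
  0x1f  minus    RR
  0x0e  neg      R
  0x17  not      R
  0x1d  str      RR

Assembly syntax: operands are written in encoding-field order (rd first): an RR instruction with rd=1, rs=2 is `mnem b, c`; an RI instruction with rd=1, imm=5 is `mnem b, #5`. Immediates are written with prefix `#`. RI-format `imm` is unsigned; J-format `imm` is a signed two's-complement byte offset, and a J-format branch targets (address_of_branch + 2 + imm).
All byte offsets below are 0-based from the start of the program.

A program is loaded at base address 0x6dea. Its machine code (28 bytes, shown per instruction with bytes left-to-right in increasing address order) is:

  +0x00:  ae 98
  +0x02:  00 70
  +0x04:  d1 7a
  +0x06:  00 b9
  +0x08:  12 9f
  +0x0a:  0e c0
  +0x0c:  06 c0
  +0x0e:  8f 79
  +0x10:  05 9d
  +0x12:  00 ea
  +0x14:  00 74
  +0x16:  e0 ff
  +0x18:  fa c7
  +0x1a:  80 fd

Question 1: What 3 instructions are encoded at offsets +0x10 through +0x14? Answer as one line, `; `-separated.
andi h, #5; str c, a; neg e

@+10  little-endian(05 9d) = 0x9d05
  opcode bits[15:11]=0x13: andi/RI
  rd: (w>>8)&0x7=0x5 → h
  imm: (w>>0)&0xff=0x5 → #5
@+12  little-endian(00 ea) = 0xea00
  opcode bits[15:11]=0x1d: str/RR
  rd: (w>>8)&0x7=0x2 → c
  rs: (w>>5)&0x7=0x0 → a
@+14  little-endian(00 74) = 0x7400
  opcode bits[15:11]=0xe: neg/R
  rd: (w>>8)&0x7=0x4 → e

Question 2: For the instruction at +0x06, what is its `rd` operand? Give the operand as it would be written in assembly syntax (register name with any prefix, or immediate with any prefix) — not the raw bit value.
b

[06] 00 b9 → 0xb900
  top 5b → 0x17 → not [R]
  rd@[10:8]=0x1 ⇒ b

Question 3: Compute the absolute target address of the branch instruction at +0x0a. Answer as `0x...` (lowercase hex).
0x6e04

@+0a  little-endian(0e c0) = 0xc00e
  op=0xc00e>>11=0x18 ⇒ beq (J)
  imm@[10:0]=0xe ⇒ #14
  target = base 0x6dea + off 0x0a + 2 + imm 14 = 0x6e04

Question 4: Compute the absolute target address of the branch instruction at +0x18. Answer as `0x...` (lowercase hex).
0x6dfe

[18] fa c7 → 0xc7fa
  top 5b → 0x18 → beq [J]
  imm@[10:0]=0x7fa (s11→-6) ⇒ #-6
  target = base 0x6dea + off 0x18 + 2 + imm -6 = 0x6dfe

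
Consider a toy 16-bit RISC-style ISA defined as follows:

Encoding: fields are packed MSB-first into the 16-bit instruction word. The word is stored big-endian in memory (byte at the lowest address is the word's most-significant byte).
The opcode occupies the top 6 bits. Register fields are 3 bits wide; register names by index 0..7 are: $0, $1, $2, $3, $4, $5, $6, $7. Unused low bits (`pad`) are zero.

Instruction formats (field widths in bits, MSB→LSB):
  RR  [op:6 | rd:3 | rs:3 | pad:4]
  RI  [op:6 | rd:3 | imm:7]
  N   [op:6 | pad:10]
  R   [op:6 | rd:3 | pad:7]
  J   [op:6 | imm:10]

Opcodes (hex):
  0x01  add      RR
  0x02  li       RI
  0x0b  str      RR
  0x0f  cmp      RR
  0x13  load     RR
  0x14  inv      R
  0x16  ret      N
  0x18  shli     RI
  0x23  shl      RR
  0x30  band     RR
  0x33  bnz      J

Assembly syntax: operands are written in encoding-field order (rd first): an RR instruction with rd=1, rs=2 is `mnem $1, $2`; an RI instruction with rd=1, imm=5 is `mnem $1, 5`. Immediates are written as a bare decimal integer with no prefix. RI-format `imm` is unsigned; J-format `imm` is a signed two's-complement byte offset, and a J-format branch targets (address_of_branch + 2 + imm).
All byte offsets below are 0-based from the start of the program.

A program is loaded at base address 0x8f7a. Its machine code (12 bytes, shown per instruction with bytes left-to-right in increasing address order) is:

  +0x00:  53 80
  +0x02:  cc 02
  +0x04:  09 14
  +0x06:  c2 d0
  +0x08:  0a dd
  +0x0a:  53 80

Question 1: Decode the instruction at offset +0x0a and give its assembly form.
+0x0a: 53 80 ⇒ word 0x5380 (big)
  op=0x5380>>10=0x14 ⇒ inv (R)
  rd@[9:7]=0x7 ⇒ $7

inv $7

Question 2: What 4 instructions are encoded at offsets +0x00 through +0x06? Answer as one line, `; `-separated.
inv $7; bnz 2; li $2, 20; band $5, $5

@+00  big-endian(53 80) = 0x5380
  op=0x5380>>10=0x14 ⇒ inv (R)
  rd@[9:7]=0x7 ⇒ $7
@+02  big-endian(cc 02) = 0xcc02
  op=0xcc02>>10=0x33 ⇒ bnz (J)
  imm@[9:0]=0x2 ⇒ 2
@+04  big-endian(09 14) = 0x0914
  op=0x0914>>10=0x2 ⇒ li (RI)
  rd@[9:7]=0x2 ⇒ $2
  imm@[6:0]=0x14 ⇒ 20
@+06  big-endian(c2 d0) = 0xc2d0
  op=0xc2d0>>10=0x30 ⇒ band (RR)
  rd@[9:7]=0x5 ⇒ $5
  rs@[6:4]=0x5 ⇒ $5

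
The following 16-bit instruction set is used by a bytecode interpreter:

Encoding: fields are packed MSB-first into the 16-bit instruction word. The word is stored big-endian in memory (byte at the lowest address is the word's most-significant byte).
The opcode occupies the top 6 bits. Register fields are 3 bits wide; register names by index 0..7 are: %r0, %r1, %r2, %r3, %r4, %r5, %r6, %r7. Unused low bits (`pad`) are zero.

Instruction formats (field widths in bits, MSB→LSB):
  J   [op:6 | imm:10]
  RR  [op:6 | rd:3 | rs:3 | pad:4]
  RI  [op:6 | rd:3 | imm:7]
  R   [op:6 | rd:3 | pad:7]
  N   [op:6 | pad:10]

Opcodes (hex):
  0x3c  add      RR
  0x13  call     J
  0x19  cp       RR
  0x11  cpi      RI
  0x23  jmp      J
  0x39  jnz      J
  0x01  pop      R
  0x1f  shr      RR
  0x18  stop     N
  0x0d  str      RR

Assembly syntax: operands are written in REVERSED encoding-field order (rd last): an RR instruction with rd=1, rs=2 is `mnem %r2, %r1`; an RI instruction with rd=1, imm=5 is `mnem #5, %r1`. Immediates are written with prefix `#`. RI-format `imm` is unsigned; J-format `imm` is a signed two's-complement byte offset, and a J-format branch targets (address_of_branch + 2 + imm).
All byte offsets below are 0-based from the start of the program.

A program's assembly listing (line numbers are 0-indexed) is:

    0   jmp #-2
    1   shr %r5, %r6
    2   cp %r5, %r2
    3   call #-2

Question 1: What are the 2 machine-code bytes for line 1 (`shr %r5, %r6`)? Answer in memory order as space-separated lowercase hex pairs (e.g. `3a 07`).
7f 50

line 1 (shr): pack op=0x1f:6|rd=6:3|rs=5:3|pad=0:4 = 0x7f50; big→ 7f 50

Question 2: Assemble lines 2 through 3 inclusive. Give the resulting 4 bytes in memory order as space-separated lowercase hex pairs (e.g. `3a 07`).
65 50 4f fe

2. cp fields op=0x19:6|rd=2:3|rs=5:3|pad=0:4 → word 6550h → 65 50
3. call fields op=0x13:6|imm=-2:10 → word 4ffeh → 4f fe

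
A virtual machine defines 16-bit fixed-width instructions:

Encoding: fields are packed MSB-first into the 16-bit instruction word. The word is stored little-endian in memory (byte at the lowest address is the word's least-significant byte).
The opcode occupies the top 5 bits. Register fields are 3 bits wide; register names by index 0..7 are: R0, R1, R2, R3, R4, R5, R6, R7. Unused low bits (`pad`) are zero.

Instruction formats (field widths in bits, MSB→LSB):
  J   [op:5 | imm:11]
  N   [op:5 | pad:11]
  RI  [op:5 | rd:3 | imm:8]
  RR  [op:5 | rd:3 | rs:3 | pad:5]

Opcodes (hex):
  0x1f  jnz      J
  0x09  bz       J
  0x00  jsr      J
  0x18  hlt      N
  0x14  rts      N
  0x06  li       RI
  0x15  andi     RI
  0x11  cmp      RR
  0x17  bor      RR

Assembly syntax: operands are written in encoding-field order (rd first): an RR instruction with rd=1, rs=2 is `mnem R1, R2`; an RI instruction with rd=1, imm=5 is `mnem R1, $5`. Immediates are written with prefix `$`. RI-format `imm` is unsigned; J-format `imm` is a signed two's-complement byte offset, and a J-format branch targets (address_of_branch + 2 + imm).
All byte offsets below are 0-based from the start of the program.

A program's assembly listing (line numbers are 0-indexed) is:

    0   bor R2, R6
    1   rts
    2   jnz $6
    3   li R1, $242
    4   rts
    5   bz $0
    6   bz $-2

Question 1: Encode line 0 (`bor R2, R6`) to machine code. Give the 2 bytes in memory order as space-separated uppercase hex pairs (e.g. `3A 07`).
C0 BA

L0: bor op=0x17:5|rd=2:3|rs=6:3|pad=0:5 ⇒ 0xbac0 ⇒ little c0 ba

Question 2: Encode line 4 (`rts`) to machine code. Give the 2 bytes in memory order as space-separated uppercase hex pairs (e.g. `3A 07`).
L4: rts op=0x14:5|pad=0:11 ⇒ 0xa000 ⇒ little 00 a0

00 A0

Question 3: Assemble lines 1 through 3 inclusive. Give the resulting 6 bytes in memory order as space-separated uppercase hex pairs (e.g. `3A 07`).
00 A0 06 F8 F2 31

1. rts fields op=0x14:5|pad=0:11 → word a000h → 00 a0
2. jnz fields op=0x1f:5|imm=6:11 → word f806h → 06 f8
3. li fields op=0x6:5|rd=1:3|imm=242:8 → word 31f2h → f2 31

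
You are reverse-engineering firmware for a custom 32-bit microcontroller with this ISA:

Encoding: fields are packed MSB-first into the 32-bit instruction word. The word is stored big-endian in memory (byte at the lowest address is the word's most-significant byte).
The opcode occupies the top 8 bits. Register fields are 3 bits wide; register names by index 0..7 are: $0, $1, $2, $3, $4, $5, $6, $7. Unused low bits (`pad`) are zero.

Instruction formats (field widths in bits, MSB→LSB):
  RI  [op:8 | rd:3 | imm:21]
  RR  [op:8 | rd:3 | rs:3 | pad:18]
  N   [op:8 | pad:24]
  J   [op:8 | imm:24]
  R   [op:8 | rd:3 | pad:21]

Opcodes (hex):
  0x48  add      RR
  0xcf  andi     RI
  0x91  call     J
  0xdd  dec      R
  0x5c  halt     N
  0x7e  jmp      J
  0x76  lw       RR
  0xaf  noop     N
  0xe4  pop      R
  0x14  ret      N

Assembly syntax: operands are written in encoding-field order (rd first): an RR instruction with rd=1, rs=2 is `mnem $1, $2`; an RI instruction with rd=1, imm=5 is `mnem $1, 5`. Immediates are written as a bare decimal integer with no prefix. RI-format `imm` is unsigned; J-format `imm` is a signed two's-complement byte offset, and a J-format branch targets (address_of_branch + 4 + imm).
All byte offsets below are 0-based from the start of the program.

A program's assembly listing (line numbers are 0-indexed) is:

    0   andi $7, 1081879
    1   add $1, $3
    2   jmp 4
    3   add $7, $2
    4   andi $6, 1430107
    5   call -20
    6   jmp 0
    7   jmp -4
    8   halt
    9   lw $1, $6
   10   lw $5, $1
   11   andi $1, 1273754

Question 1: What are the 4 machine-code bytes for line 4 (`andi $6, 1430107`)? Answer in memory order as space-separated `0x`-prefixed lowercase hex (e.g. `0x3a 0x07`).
0xcf 0xd5 0xd2 0x5b

line 4 (andi): pack op=0xcf:8|rd=6:3|imm=1430107:21 = 0xcfd5d25b; big→ cf d5 d2 5b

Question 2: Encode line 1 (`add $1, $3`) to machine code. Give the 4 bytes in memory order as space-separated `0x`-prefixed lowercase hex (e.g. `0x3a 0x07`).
line 1 (add): pack op=0x48:8|rd=1:3|rs=3:3|pad=0:18 = 0x482c0000; big→ 48 2c 00 00

0x48 0x2c 0x00 0x00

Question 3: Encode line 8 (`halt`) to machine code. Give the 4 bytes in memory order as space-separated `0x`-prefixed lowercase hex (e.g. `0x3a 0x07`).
0x5c 0x00 0x00 0x00

line 8 (halt): pack op=0x5c:8|pad=0:24 = 0x5c000000; big→ 5c 00 00 00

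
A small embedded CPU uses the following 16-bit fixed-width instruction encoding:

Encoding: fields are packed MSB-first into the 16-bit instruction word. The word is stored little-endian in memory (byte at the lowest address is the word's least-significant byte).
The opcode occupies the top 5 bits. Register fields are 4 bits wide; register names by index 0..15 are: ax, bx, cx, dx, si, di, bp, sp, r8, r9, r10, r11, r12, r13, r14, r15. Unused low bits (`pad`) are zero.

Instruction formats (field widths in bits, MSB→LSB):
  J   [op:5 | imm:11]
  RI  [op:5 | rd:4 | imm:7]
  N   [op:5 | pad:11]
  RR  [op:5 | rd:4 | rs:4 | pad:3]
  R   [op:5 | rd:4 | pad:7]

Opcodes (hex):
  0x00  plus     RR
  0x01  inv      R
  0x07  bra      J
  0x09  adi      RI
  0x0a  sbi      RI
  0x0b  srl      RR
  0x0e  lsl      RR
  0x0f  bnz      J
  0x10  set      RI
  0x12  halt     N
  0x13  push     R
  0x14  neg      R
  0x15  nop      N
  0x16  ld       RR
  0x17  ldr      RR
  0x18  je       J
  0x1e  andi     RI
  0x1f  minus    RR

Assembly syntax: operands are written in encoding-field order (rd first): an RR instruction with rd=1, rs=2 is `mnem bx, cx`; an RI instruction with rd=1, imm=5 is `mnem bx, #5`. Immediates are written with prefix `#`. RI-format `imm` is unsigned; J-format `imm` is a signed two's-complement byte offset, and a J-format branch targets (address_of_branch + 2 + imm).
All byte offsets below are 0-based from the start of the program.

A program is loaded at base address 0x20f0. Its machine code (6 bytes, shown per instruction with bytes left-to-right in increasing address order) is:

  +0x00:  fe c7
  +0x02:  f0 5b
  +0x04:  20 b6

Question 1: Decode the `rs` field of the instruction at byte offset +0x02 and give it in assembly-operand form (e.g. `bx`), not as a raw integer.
off 0x02: read f0 5b as little → 0x5bf0
  op=0x5bf0>>11=0xb ⇒ srl (RR)
  rd@[10:7]=0x7 ⇒ sp
  rs@[6:3]=0xe ⇒ r14

r14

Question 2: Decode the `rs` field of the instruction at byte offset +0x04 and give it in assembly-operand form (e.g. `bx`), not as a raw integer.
[04] 20 b6 → 0xb620
  opcode bits[15:11]=0x16: ld/RR
  rd: (w>>7)&0xf=0xc → r12
  rs: (w>>3)&0xf=0x4 → si

si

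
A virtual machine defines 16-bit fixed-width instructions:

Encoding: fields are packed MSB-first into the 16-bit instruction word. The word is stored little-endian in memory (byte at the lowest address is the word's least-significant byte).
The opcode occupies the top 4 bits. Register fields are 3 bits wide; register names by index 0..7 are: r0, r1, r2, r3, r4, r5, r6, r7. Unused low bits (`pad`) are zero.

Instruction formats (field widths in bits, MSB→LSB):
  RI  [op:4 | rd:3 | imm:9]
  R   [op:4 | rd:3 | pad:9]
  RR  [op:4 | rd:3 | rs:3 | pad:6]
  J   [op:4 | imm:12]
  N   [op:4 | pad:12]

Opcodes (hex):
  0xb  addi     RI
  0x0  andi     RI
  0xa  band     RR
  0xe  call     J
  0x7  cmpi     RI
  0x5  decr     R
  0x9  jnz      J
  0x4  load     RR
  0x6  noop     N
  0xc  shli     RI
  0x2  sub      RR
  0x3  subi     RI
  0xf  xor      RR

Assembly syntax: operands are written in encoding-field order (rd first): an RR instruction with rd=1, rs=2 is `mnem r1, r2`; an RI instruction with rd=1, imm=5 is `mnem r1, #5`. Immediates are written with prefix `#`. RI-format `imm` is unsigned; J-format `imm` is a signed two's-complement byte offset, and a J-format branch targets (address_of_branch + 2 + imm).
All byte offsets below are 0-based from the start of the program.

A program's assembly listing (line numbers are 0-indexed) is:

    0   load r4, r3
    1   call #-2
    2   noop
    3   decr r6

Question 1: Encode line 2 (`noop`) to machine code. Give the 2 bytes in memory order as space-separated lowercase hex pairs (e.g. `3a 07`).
00 60

2. noop fields op=0x6:4|pad=0:12 → word 6000h → 00 60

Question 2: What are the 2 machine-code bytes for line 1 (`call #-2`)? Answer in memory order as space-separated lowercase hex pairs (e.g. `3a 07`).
fe ef

1. call fields op=0xe:4|imm=-2:12 → word effeh → fe ef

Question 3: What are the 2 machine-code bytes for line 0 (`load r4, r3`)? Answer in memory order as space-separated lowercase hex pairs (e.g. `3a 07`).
line 0 (load): pack op=0x4:4|rd=4:3|rs=3:3|pad=0:6 = 0x48c0; little→ c0 48

c0 48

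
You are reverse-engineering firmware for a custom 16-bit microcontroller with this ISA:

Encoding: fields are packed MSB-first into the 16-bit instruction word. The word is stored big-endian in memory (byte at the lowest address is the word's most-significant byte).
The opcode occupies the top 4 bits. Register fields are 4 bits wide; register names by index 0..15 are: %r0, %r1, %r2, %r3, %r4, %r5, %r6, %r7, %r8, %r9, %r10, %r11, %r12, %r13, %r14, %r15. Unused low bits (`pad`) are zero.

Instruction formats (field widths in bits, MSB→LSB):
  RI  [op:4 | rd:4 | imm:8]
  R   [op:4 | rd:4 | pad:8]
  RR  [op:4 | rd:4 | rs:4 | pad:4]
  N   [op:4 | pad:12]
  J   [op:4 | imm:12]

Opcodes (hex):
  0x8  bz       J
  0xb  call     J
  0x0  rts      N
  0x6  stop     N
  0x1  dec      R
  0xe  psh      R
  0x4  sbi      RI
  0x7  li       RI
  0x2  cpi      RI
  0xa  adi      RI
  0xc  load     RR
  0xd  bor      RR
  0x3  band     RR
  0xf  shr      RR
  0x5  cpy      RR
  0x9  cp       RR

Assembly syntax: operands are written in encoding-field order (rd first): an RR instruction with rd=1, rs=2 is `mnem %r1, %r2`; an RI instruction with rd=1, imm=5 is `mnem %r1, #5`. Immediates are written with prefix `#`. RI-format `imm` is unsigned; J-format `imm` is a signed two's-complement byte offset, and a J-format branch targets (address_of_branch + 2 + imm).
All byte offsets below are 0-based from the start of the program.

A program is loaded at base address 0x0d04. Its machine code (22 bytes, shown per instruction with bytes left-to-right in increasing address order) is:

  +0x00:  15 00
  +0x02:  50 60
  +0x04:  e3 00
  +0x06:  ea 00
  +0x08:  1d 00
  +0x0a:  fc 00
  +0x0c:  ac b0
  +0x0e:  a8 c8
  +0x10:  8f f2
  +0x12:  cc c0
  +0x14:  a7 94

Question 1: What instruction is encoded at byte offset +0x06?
psh %r10

off 0x06: read ea 00 as big → 0xea00
  top 4b → 0xe → psh [R]
  rd: (w>>8)&0xf=0xa → %r10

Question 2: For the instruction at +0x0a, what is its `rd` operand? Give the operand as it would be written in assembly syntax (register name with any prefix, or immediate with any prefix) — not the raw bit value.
off 0x0a: read fc 00 as big → 0xfc00
  op=0xfc00>>12=0xf ⇒ shr (RR)
  rd: (w>>8)&0xf=0xc → %r12
  rs: (w>>4)&0xf=0x0 → %r0

%r12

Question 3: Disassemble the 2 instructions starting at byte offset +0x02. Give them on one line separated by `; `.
cpy %r0, %r6; psh %r3

@+02  big-endian(50 60) = 0x5060
  opcode bits[15:12]=0x5: cpy/RR
  [11:8] rd=0 = %r0
  [7:4] rs=6 = %r6
@+04  big-endian(e3 00) = 0xe300
  opcode bits[15:12]=0xe: psh/R
  [11:8] rd=3 = %r3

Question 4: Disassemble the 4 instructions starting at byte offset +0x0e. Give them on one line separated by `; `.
[0e] a8 c8 → 0xa8c8
  top 4b → 0xa → adi [RI]
  rd: (w>>8)&0xf=0x8 → %r8
  imm: (w>>0)&0xff=0xc8 → #200
[10] 8f f2 → 0x8ff2
  top 4b → 0x8 → bz [J]
  imm: (w>>0)&0xfff=0xff2 (s12→-14) → #-14
[12] cc c0 → 0xccc0
  top 4b → 0xc → load [RR]
  rd: (w>>8)&0xf=0xc → %r12
  rs: (w>>4)&0xf=0xc → %r12
[14] a7 94 → 0xa794
  top 4b → 0xa → adi [RI]
  rd: (w>>8)&0xf=0x7 → %r7
  imm: (w>>0)&0xff=0x94 → #148

adi %r8, #200; bz #-14; load %r12, %r12; adi %r7, #148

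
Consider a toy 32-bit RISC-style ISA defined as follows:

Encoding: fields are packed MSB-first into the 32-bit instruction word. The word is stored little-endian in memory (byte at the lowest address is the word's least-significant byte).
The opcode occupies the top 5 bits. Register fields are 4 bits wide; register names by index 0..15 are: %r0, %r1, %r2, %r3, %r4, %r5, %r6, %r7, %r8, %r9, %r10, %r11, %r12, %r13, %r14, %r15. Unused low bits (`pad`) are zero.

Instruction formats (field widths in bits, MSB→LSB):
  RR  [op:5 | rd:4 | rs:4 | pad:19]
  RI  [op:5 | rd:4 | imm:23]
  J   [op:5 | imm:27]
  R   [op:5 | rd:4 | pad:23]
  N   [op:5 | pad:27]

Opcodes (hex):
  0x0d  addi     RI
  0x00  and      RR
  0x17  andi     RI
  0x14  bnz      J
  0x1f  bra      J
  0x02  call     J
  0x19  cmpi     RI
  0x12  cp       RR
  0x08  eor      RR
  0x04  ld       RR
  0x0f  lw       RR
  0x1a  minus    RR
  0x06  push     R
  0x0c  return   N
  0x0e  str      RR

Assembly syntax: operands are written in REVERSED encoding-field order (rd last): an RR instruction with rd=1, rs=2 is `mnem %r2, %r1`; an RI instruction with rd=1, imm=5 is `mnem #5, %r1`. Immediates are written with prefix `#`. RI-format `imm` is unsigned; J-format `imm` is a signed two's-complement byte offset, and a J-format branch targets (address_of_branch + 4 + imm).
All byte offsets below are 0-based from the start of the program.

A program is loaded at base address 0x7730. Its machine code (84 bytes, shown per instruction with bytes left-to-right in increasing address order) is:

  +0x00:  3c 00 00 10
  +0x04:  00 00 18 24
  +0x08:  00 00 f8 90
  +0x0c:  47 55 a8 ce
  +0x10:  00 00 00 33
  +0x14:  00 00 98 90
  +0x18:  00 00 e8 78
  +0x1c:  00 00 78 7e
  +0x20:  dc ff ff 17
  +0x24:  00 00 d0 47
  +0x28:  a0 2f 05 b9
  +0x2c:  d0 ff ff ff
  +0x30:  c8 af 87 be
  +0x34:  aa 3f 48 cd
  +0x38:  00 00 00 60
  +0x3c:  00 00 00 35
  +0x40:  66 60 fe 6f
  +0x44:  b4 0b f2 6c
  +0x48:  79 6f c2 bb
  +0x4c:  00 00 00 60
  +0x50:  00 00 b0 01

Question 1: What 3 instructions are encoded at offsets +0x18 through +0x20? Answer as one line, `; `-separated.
lw %r13, %r1; lw %r15, %r12; call #-36

off 0x18: read 00 00 e8 78 as little → 0x78e80000
  opcode bits[31:27]=0xf: lw/RR
  rd@[26:23]=0x1 ⇒ %r1
  rs@[22:19]=0xd ⇒ %r13
off 0x1c: read 00 00 78 7e as little → 0x7e780000
  opcode bits[31:27]=0xf: lw/RR
  rd@[26:23]=0xc ⇒ %r12
  rs@[22:19]=0xf ⇒ %r15
off 0x20: read dc ff ff 17 as little → 0x17ffffdc
  opcode bits[31:27]=0x2: call/J
  imm@[26:0]=0x7ffffdc (s27→-36) ⇒ #-36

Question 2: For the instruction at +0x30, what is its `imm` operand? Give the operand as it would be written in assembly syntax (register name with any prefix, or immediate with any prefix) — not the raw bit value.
[30] c8 af 87 be → 0xbe87afc8
  op=0xbe87afc8>>27=0x17 ⇒ andi (RI)
  rd@[26:23]=0xd ⇒ %r13
  imm@[22:0]=0x7afc8 ⇒ #503752

#503752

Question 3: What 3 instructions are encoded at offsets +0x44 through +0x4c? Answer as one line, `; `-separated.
addi #7474100, %r9; andi #4353913, %r7; return

[44] b4 0b f2 6c → 0x6cf20bb4
  op=0x6cf20bb4>>27=0xd ⇒ addi (RI)
  rd: (w>>23)&0xf=0x9 → %r9
  imm: (w>>0)&0x7fffff=0x720bb4 → #7474100
[48] 79 6f c2 bb → 0xbbc26f79
  op=0xbbc26f79>>27=0x17 ⇒ andi (RI)
  rd: (w>>23)&0xf=0x7 → %r7
  imm: (w>>0)&0x7fffff=0x426f79 → #4353913
[4c] 00 00 00 60 → 0x60000000
  op=0x60000000>>27=0xc ⇒ return (N)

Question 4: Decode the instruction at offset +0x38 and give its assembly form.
return

@+38  little-endian(00 00 00 60) = 0x60000000
  op=0x60000000>>27=0xc ⇒ return (N)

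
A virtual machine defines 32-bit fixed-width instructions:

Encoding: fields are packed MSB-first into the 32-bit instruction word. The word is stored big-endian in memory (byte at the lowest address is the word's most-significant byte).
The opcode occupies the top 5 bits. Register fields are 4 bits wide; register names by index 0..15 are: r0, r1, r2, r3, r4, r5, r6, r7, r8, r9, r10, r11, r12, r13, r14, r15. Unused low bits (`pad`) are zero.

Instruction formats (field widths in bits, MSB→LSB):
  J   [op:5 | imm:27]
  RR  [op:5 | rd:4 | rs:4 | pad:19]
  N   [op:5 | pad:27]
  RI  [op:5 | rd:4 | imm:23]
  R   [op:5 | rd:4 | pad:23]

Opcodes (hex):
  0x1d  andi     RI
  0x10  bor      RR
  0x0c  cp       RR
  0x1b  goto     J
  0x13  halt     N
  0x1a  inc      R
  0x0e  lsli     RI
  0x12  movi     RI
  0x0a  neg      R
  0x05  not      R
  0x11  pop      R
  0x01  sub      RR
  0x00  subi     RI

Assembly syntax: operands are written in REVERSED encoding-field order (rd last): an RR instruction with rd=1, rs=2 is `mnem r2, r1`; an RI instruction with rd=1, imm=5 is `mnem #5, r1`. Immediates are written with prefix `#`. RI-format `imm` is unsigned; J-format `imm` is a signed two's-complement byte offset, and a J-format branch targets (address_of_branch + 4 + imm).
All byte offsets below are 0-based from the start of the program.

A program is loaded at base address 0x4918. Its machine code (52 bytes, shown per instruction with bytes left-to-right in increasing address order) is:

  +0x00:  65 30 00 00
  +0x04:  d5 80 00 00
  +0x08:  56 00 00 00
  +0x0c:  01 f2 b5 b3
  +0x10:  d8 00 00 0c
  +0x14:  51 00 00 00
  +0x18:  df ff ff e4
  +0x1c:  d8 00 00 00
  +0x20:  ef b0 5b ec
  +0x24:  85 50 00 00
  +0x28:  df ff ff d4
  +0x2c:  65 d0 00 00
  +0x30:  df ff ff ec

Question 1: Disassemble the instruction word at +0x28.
+0x28: df ff ff d4 ⇒ word 0xdfffffd4 (big)
  op=0xdfffffd4>>27=0x1b ⇒ goto (J)
  imm: (w>>0)&0x7ffffff=0x7ffffd4 (s27→-44) → #-44

goto #-44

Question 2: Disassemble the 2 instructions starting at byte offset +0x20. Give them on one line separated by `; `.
andi #3169260, r15; bor r10, r10

off 0x20: read ef b0 5b ec as big → 0xefb05bec
  top 5b → 0x1d → andi [RI]
  rd@[26:23]=0xf ⇒ r15
  imm@[22:0]=0x305bec ⇒ #3169260
off 0x24: read 85 50 00 00 as big → 0x85500000
  top 5b → 0x10 → bor [RR]
  rd@[26:23]=0xa ⇒ r10
  rs@[22:19]=0xa ⇒ r10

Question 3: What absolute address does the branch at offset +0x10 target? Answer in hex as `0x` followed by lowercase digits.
0x4938

@+10  big-endian(d8 00 00 0c) = 0xd800000c
  top 5b → 0x1b → goto [J]
  imm: (w>>0)&0x7ffffff=0xc → #12
  target = base 0x4918 + off 0x10 + 4 + imm 12 = 0x4938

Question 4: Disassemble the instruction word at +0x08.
off 0x08: read 56 00 00 00 as big → 0x56000000
  op=0x56000000>>27=0xa ⇒ neg (R)
  rd@[26:23]=0xc ⇒ r12

neg r12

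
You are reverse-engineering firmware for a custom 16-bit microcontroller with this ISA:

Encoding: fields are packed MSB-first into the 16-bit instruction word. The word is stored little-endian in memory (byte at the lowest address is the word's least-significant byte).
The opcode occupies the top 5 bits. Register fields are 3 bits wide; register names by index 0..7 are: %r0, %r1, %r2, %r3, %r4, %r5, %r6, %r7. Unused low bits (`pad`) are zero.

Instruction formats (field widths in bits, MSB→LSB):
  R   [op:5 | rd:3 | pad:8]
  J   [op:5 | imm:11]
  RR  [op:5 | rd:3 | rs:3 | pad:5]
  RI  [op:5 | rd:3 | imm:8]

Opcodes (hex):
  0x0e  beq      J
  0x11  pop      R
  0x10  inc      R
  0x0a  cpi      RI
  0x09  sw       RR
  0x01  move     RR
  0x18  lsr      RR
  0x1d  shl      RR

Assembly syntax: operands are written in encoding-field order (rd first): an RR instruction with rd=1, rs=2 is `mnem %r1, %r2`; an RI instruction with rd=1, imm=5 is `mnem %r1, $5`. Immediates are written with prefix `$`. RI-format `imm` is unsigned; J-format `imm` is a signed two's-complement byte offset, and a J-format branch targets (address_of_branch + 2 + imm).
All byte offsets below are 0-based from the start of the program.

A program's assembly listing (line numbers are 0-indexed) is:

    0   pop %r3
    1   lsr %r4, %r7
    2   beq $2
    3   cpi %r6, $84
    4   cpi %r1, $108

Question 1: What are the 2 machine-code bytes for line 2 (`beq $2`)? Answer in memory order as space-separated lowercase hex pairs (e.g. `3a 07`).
line 2 (beq): pack op=0xe:5|imm=2:11 = 0x7002; little→ 02 70

02 70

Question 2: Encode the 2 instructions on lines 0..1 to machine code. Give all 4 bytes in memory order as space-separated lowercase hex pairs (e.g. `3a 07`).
00 8b e0 c4

L0: pop op=0x11:5|rd=3:3|pad=0:8 ⇒ 0x8b00 ⇒ little 00 8b
L1: lsr op=0x18:5|rd=4:3|rs=7:3|pad=0:5 ⇒ 0xc4e0 ⇒ little e0 c4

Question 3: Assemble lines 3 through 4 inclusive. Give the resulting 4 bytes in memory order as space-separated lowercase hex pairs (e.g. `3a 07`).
L3: cpi op=0xa:5|rd=6:3|imm=84:8 ⇒ 0x5654 ⇒ little 54 56
L4: cpi op=0xa:5|rd=1:3|imm=108:8 ⇒ 0x516c ⇒ little 6c 51

54 56 6c 51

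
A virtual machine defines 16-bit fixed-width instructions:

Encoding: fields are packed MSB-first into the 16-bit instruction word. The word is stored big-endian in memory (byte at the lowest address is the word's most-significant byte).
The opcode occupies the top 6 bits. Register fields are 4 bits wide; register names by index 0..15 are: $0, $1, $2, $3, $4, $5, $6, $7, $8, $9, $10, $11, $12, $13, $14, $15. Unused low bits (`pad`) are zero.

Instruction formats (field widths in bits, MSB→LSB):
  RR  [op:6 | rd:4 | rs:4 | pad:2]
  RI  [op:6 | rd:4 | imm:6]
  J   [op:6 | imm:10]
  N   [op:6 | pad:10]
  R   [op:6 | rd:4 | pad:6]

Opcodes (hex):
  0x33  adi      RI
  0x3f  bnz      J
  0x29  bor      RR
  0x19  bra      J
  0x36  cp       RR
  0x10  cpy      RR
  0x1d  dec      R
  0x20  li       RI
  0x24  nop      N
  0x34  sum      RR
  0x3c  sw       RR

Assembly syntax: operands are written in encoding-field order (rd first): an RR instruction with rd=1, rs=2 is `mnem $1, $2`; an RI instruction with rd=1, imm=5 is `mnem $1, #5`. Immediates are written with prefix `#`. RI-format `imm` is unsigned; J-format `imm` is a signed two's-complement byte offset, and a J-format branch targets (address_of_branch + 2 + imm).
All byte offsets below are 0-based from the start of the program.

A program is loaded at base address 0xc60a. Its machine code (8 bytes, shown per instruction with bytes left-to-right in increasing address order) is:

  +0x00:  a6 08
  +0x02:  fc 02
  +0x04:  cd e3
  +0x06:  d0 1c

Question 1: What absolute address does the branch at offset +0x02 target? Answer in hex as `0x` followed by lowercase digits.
0xc610

+0x02: fc 02 ⇒ word 0xfc02 (big)
  opcode bits[15:10]=0x3f: bnz/J
  imm: (w>>0)&0x3ff=0x2 → #2
  target = base 0xc60a + off 0x02 + 2 + imm 2 = 0xc610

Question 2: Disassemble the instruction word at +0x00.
@+00  big-endian(a6 08) = 0xa608
  opcode bits[15:10]=0x29: bor/RR
  rd@[9:6]=0x8 ⇒ $8
  rs@[5:2]=0x2 ⇒ $2

bor $8, $2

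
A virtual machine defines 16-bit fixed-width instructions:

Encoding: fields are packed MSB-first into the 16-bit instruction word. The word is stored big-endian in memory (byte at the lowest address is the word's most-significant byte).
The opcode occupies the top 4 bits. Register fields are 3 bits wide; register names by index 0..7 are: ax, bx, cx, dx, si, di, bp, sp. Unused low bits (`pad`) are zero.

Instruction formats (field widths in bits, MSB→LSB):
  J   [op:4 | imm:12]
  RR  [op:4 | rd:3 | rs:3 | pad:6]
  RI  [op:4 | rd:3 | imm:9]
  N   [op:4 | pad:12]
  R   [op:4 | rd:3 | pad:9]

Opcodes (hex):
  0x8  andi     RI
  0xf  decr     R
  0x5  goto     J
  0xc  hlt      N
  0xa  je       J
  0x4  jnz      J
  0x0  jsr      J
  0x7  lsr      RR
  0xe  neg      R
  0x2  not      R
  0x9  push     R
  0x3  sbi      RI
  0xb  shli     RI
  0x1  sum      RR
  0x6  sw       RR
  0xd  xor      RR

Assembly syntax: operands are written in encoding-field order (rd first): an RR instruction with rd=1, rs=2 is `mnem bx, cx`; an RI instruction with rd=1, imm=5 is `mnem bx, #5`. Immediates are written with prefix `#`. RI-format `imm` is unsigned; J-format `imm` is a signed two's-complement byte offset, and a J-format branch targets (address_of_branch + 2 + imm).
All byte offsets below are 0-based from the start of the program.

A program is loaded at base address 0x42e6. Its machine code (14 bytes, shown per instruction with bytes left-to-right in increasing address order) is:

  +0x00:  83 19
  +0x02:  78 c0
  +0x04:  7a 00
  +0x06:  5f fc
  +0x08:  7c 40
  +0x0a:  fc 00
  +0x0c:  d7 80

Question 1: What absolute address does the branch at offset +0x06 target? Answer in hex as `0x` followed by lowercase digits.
0x42ea

off 0x06: read 5f fc as big → 0x5ffc
  op=0x5ffc>>12=0x5 ⇒ goto (J)
  [11:0] imm=4092 (s12→-4) = #-4
  target = base 0x42e6 + off 0x06 + 2 + imm -4 = 0x42ea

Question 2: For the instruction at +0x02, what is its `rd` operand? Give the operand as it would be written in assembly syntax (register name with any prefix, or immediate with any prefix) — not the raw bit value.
@+02  big-endian(78 c0) = 0x78c0
  top 4b → 0x7 → lsr [RR]
  rd: (w>>9)&0x7=0x4 → si
  rs: (w>>6)&0x7=0x3 → dx

si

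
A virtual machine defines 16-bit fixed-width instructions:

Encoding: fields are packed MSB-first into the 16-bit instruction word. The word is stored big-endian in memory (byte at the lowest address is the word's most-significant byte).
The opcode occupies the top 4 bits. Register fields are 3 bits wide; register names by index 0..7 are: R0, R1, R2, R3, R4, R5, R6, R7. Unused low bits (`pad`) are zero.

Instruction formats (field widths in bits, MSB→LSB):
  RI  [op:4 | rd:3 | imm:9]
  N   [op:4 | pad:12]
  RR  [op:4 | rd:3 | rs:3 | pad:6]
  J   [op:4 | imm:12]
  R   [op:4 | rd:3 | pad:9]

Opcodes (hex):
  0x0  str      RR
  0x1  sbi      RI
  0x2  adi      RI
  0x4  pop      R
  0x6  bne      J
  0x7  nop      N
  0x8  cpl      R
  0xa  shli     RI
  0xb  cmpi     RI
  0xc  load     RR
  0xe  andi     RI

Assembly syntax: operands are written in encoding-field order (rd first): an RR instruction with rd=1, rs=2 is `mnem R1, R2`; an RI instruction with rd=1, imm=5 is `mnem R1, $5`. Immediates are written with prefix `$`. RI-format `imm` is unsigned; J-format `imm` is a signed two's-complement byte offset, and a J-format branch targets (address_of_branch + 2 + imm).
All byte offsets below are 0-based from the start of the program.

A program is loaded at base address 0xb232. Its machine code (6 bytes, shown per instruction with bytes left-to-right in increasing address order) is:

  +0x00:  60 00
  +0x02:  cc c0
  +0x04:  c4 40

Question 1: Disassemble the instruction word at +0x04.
@+04  big-endian(c4 40) = 0xc440
  opcode bits[15:12]=0xc: load/RR
  [11:9] rd=2 = R2
  [8:6] rs=1 = R1

load R2, R1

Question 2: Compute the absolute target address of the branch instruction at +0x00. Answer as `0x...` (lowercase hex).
0xb234

+0x00: 60 00 ⇒ word 0x6000 (big)
  top 4b → 0x6 → bne [J]
  imm: (w>>0)&0xfff=0x0 → $0
  target = base 0xb232 + off 0x00 + 2 + imm 0 = 0xb234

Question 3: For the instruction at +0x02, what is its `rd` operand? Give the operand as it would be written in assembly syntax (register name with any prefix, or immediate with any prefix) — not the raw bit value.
off 0x02: read cc c0 as big → 0xccc0
  opcode bits[15:12]=0xc: load/RR
  rd: (w>>9)&0x7=0x6 → R6
  rs: (w>>6)&0x7=0x3 → R3

R6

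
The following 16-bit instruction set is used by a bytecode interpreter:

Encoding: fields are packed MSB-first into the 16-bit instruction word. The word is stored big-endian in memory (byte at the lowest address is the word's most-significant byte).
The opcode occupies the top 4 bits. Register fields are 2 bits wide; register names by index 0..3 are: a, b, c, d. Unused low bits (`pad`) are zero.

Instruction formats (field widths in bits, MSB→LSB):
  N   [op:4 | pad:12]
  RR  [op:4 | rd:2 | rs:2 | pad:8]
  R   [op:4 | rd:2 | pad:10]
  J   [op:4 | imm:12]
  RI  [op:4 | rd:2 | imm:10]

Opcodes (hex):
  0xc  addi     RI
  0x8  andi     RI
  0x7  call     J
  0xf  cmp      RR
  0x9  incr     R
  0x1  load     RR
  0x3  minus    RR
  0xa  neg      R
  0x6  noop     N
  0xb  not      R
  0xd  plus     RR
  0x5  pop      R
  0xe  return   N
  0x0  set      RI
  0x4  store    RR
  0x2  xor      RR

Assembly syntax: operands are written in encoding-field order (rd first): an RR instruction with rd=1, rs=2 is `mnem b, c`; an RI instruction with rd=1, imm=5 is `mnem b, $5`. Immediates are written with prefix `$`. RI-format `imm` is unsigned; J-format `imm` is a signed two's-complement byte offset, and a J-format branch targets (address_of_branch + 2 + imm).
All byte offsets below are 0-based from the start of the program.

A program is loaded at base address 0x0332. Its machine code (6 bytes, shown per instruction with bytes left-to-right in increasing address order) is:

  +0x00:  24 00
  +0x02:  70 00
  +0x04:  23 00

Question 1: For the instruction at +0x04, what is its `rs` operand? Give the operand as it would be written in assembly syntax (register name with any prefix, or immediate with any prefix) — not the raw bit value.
d

+0x04: 23 00 ⇒ word 0x2300 (big)
  op=0x2300>>12=0x2 ⇒ xor (RR)
  rd: (w>>10)&0x3=0x0 → a
  rs: (w>>8)&0x3=0x3 → d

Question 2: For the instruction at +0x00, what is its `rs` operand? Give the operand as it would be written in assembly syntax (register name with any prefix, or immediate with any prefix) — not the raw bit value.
a

off 0x00: read 24 00 as big → 0x2400
  top 4b → 0x2 → xor [RR]
  rd: (w>>10)&0x3=0x1 → b
  rs: (w>>8)&0x3=0x0 → a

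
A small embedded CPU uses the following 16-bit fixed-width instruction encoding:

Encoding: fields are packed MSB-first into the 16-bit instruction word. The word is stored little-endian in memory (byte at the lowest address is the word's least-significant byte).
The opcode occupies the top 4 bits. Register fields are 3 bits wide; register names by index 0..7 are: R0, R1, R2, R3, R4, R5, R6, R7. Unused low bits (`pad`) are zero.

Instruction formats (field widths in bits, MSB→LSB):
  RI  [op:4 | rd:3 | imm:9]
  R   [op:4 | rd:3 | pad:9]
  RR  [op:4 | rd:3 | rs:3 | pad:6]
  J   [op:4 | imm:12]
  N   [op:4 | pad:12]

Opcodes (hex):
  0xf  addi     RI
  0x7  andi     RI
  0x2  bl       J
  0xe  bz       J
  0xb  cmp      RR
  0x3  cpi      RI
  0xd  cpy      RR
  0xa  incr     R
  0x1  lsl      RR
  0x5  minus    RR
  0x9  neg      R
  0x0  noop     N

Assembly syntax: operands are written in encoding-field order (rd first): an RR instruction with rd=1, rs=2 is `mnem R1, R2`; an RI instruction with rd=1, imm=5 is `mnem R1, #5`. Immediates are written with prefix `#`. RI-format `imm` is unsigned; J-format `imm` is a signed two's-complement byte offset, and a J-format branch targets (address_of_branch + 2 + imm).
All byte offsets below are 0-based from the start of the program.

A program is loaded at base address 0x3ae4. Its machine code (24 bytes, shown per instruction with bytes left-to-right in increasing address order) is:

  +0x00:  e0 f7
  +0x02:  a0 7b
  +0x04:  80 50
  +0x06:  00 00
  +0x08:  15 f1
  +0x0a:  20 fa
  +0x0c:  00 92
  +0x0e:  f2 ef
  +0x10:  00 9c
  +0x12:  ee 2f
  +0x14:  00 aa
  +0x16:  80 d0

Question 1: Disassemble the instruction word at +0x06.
noop

@+06  little-endian(00 00) = 0x0000
  top 4b → 0x0 → noop [N]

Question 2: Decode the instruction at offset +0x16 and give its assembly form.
cpy R0, R2

+0x16: 80 d0 ⇒ word 0xd080 (little)
  opcode bits[15:12]=0xd: cpy/RR
  rd: (w>>9)&0x7=0x0 → R0
  rs: (w>>6)&0x7=0x2 → R2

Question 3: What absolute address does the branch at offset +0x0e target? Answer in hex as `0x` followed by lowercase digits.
[0e] f2 ef → 0xeff2
  opcode bits[15:12]=0xe: bz/J
  imm: (w>>0)&0xfff=0xff2 (s12→-14) → #-14
  target = base 0x3ae4 + off 0x0e + 2 + imm -14 = 0x3ae6

0x3ae6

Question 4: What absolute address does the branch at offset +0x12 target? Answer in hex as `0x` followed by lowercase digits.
off 0x12: read ee 2f as little → 0x2fee
  opcode bits[15:12]=0x2: bl/J
  imm: (w>>0)&0xfff=0xfee (s12→-18) → #-18
  target = base 0x3ae4 + off 0x12 + 2 + imm -18 = 0x3ae6

0x3ae6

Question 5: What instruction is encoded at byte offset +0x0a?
@+0a  little-endian(20 fa) = 0xfa20
  top 4b → 0xf → addi [RI]
  rd@[11:9]=0x5 ⇒ R5
  imm@[8:0]=0x20 ⇒ #32

addi R5, #32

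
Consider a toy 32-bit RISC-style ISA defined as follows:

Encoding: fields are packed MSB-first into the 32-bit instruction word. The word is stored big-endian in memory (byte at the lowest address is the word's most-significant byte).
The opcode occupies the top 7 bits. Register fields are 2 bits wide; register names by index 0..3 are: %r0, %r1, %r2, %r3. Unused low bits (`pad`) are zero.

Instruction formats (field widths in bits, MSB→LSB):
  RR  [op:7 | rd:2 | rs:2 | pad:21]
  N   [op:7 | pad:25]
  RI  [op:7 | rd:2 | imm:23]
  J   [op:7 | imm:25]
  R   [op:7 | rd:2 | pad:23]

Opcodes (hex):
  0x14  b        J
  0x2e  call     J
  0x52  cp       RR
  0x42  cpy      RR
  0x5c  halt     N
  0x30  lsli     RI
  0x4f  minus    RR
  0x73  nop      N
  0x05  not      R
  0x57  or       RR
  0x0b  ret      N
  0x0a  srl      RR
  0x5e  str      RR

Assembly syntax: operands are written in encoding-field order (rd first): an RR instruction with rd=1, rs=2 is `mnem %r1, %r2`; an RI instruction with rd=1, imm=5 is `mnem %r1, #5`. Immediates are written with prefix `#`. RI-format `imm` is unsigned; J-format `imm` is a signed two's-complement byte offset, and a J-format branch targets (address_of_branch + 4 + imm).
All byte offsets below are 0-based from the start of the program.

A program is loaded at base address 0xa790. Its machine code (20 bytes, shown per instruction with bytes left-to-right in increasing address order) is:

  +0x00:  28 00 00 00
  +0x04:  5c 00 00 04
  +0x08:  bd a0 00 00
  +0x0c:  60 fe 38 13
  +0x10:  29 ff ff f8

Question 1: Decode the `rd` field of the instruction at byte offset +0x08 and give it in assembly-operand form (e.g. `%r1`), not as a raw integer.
[08] bd a0 00 00 → 0xbda00000
  top 7b → 0x5e → str [RR]
  rd@[24:23]=0x3 ⇒ %r3
  rs@[22:21]=0x1 ⇒ %r1

%r3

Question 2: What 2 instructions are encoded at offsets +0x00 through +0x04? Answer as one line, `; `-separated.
b #0; call #4

off 0x00: read 28 00 00 00 as big → 0x28000000
  opcode bits[31:25]=0x14: b/J
  imm: (w>>0)&0x1ffffff=0x0 → #0
off 0x04: read 5c 00 00 04 as big → 0x5c000004
  opcode bits[31:25]=0x2e: call/J
  imm: (w>>0)&0x1ffffff=0x4 → #4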